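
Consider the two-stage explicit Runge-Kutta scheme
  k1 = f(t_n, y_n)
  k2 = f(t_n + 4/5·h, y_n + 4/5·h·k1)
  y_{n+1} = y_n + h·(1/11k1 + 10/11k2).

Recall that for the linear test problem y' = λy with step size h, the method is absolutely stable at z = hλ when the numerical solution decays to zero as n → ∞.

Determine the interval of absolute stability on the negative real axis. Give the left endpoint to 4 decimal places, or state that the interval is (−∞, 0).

(-1.3750, 0).

Test eqn y'=λy, z=hλ:
  k1=λy_n ⇒ h·k1=z·y_n;  k2=λ(1+4/5z)y_n ⇒ h·k2=z(1+4/5z)y_n
  y_{n+1}/y_n = 1 + 1/11z + 10/11z(1+4/5z) = 1 + z + 8/11z²
  so R(z) = 1 + z + 8/11z².

Find x<0 with |R(x)|<1.
x=-1.16: |R|=0.8186
R=1: x+8/11x²=0 ⇒ x=−11/8=-1.3750; min R=1−1/(4·8/11)=0.6562>−1
Confirm numerically:
  x=-0.939: |R|=0.70225 <1
  x=-0.775: |R|=0.66182 <1
  x=-0.687: |R|=0.65625 <1
  x=-0.559: |R|=0.66826 <1
  x=-1.834: |R|=1.61222 >1
  x=-1.508: |R|=1.14586 >1
Stable set (-1.3750, 0).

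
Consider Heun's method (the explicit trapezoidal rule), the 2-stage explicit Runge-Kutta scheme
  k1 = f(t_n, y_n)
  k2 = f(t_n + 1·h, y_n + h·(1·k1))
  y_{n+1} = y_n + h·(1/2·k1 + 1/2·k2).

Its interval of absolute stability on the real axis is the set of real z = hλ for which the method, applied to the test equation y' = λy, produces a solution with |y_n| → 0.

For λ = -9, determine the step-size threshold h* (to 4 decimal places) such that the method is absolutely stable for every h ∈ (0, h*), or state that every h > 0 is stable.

With y'=λy (z=hλ):
  order 2, 2-stage ⇒ R(z)=1+z+z^2/2
  (e.g. R(-1.08)=0.50320, |R|=0.50320)

Boundary: |R(x)|=1, x<0.
x=-1.08: |R|=0.5032
|R(-1.81)|=0.8281 |R(-0.73)|=0.5364
Bisect:
  x_lo=-2.3646 |R|=1.4311  x_hi=-0.3028 |R|=0.7430
  mid=-1.33373 |R|=0.55569 →hi
  mid=-1.84917 |R|=0.86055 →hi
  mid=-2.10689 |R|=1.11261 →lo
  mid=-1.97803 |R|=0.97828 →hi
  mid=-2.04246 |R|=1.04337 →lo
  mid=-2.01025 |R|=1.01030 →lo
  mid=-1.99414 |R|=0.99416 →hi
  ...
  [-2.00006,-1.99993] ⇒ x*=-2.0000
Interval (-2.0000, 0).

(-2.0000,0); λ=-9 ⇒ h* = 0.2222.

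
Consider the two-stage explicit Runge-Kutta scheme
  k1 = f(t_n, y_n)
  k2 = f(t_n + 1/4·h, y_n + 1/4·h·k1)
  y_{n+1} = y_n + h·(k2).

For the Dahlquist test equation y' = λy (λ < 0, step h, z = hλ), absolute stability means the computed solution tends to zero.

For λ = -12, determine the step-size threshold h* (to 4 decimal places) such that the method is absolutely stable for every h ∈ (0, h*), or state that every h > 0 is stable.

(-4.0000,0); λ=-12 ⇒ h* = (4)/12 = 0.3333.

Set f=λy, z=hλ:
  k1=λy_n ⇒ h·k1=z·y_n;  k2=λ(1+1/4z)y_n ⇒ h·k2=z(1+1/4z)y_n
  y_{n+1}/y_n = 1 + z(1+1/4z) = 1 + z + 1/4z²
  so R(z) = 1 + z + 1/4z².

Find x<0 with |R(x)|<1.
x=-0.87: |R|=0.3192
R=1: x+1/4x²=0 ⇒ x=−4=-4.0000; min R=1−1/(4·1/4)=0.0000>−1
Confirm numerically:
  x=-3.145: |R|=0.32776 <1
  x=-2.664: |R|=0.11022 <1
  x=-2.463: |R|=0.05359 <1
  x=-4.576: |R|=1.65894 >1
  x=-4.085: |R|=1.08681 >1
Stable set (-4.0000, 0).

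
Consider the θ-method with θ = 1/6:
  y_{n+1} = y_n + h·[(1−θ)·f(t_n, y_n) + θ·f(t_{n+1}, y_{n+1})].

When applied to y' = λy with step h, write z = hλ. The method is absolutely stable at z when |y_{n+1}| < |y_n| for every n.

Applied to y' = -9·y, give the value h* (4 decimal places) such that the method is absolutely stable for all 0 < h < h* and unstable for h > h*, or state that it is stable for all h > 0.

On y'=λy, z=hλ:
  y_{n+1} = y_n + z·[5/6·y_n + 1/6·y_{n+1}] ⇒ (1 − 1/6z)y_{n+1} = (1 + 5/6z)y_n
  so R(z) = (1 + 5/6z)/(1 − 1/6z).

Need |R(x)|<1, x<0.
x=-0.55: |R|=0.4962
R=−1: 1+5/6x = −1+1/6x ⇒ -2/3x=2 ⇒ x=2/(-2/3)=-3.0000
Confirm numerically:
  x=-2.224: |R|=0.62257 <1
  x=-1.858: |R|=0.41868 <1
  x=-1.400: |R|=0.13514 <1
  x=-1.373: |R|=0.11732 <1
  x=-3.565: |R|=1.23628 >1
  x=-3.425: |R|=1.18037 >1
  x=-3.147: |R|=1.06428 >1
So |R|<1 on (-3.0000, 0).

(-3.0000,0); λ=-9 ⇒ h* = (3)/9 = 0.3333.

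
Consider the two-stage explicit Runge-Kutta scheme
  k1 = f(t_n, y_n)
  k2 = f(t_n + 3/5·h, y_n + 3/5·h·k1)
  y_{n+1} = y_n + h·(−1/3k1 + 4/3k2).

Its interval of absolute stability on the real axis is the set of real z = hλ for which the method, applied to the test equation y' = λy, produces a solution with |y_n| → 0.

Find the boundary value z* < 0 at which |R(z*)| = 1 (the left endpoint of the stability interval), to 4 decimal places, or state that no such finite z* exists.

Test eqn y'=λy, z=hλ:
  k1=λy_n ⇒ h·k1=z·y_n;  k2=λ(1+3/5z)y_n ⇒ h·k2=z(1+3/5z)y_n
  y_{n+1}/y_n = 1 − 1/3z + 4/3z(1+3/5z) = 1 + z + 4/5z²
  ⇒ R(z) = 1 + z + 4/5z².

Need |R(x)|<1, x<0.
x=-1.01: |R|=0.8061
R=1: x+4/5x²=0 ⇒ x=−5/4=-1.2500; min R=1−1/(4·4/5)=0.6875>−1
Confirm numerically:
  x=-0.804: |R|=0.71313 <1
  x=-0.647: |R|=0.68789 <1
  x=-0.642: |R|=0.68773 <1
  x=-1.597: |R|=1.44333 >1
  x=-1.522: |R|=1.33119 >1
  x=-1.472: |R|=1.26143 >1
So |R|<1 on (-1.2500, 0).

z* = -1.2500.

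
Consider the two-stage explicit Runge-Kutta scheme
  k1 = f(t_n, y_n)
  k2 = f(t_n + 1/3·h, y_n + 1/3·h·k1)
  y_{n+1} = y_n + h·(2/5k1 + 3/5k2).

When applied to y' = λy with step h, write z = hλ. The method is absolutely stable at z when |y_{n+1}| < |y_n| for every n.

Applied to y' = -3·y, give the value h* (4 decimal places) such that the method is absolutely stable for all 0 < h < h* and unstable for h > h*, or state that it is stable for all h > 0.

(-5.0000,0); λ=-3 ⇒ h* = (5)/3 = 1.6667.

On y'=λy, z=hλ:
  k1=λy_n ⇒ h·k1=z·y_n;  k2=λ(1+1/3z)y_n ⇒ h·k2=z(1+1/3z)y_n
  y_{n+1}/y_n = 1 + 2/5z + 3/5z(1+1/3z) = 1 + z + 1/5z²
  R(z) = 1 + z + 1/5z².

Need |R(x)|<1, x<0.
x=-1.12: |R|=0.1309
R=1: x+1/5x²=0 ⇒ x=−5=-5.0000; min R=1−1/(4·1/5)=-0.2500>−1
Confirm numerically:
  x=-4.925: |R|=0.92612 <1
  x=-3.971: |R|=0.18277 <1
  x=-3.664: |R|=0.02098 <1
  x=-5.332: |R|=1.35404 >1
  x=-5.190: |R|=1.19722 >1
  x=-5.178: |R|=1.18434 >1
So |R|<1 on (-5.0000, 0).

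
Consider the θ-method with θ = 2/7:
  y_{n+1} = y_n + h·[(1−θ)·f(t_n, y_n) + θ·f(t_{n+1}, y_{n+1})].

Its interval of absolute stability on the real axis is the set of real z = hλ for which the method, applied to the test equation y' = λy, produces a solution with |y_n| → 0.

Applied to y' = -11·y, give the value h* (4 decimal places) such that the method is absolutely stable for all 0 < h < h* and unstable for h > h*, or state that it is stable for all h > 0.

(-4.6667,0); λ=-11 ⇒ h* = (14/3)/11 = 0.4242.

With y'=λy (z=hλ):
  y_{n+1} = y_n + z·[5/7·y_n + 2/7·y_{n+1}] ⇒ (1 − 2/7z)y_{n+1} = (1 + 5/7z)y_n
  so R(z) = (1 + 5/7z)/(1 − 2/7z).

Boundary: |R(x)|=1, x<0.
x=-1.04: |R|=0.1982
R=−1: 1+5/7x = −1+2/7x ⇒ -3/7x=2 ⇒ x=2/(-3/7)=-4.6667
Confirm numerically:
  x=-4.610: |R|=0.98952 <1
  x=-4.195: |R|=0.90806 <1
  x=-2.523: |R|=0.46613 <1
  x=-5.221: |R|=1.09534 >1
  x=-4.738: |R|=1.01299 >1
Interval (-4.6667, 0).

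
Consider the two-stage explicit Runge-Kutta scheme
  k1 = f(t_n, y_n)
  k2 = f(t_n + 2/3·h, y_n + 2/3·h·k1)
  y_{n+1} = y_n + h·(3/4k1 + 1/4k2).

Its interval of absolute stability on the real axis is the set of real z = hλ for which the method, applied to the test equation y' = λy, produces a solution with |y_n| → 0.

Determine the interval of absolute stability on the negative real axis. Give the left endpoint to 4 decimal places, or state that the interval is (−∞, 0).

Set f=λy, z=hλ:
  k1=λy_n ⇒ h·k1=z·y_n;  k2=λ(1+2/3z)y_n ⇒ h·k2=z(1+2/3z)y_n
  y_{n+1}/y_n = 1 + 3/4z + 1/4z(1+2/3z) = 1 + z + 1/6z²
  ⇒ R(z) = 1 + z + 1/6z².

Need |R(x)|<1, x<0.
x=-1.73: |R|=0.2312
R=1: x+1/6x²=0 ⇒ x=−6=-6.0000; min R=1−1/(4·1/6)=-0.5000>−1
Confirm numerically:
  x=-4.426: |R|=0.16109 <1
  x=-3.934: |R|=0.35461 <1
  x=-3.559: |R|=0.44792 <1
  x=-6.491: |R|=1.53118 >1
  x=-6.474: |R|=1.51145 >1
Stable set (-6.0000, 0).

(-6.0000, 0).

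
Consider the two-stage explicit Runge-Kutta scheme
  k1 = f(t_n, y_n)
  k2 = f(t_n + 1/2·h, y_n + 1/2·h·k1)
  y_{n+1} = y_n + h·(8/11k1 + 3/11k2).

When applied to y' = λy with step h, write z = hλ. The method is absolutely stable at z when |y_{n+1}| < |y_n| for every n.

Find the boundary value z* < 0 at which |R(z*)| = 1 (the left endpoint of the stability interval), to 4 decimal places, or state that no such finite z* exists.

On y'=λy, z=hλ:
  k1=λy_n ⇒ h·k1=z·y_n;  k2=λ(1+1/2z)y_n ⇒ h·k2=z(1+1/2z)y_n
  y_{n+1}/y_n = 1 + 8/11z + 3/11z(1+1/2z) = 1 + z + 3/22z²
  Hence R(z) = 1 + z + 3/22z².

Find x<0 with |R(x)|<1.
x=-1.58: |R|=0.2396
R=1: x+3/22x²=0 ⇒ x=−22/3=-7.3333; min R=1−1/(4·3/22)=-0.8333>−1
Confirm numerically:
  x=-6.460: |R|=0.23067 <1
  x=-6.019: |R|=0.07877 <1
  x=-4.861: |R|=0.63882 <1
  x=-3.031: |R|=0.77823 <1
  x=-7.461: |R|=1.12989 >1
  x=-7.430: |R|=1.09794 >1
So |R|<1 on (-7.3333, 0).

z* = -7.3333.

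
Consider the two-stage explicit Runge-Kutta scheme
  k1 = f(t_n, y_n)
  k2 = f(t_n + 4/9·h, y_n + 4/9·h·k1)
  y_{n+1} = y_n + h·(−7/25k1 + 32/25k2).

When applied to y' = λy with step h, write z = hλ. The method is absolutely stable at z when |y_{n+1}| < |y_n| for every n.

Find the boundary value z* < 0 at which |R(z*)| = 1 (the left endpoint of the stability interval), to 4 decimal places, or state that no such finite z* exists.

left endpoint -1.7578.

With y'=λy (z=hλ):
  k1=λy_n ⇒ h·k1=z·y_n;  k2=λ(1+4/9z)y_n ⇒ h·k2=z(1+4/9z)y_n
  y_{n+1}/y_n = 1 − 7/25z + 32/25z(1+4/9z) = 1 + z + 128/225z²
  so R(z) = 1 + z + 128/225z².

Boundary: |R(x)|=1, x<0.
x=-1.73: |R|=0.9726
R=1: x+128/225x²=0 ⇒ x=−225/128=-1.7578; min R=1−1/(4·128/225)=0.5605>−1
Confirm numerically:
  x=-1.611: |R|=0.86545 <1
  x=-1.220: |R|=0.62673 <1
  x=-0.849: |R|=0.56106 <1
  x=-0.819: |R|=0.56259 <1
  x=-1.787: |R|=1.02967 >1
  x=-1.778: |R|=1.02042 >1
Interval (-1.7578, 0).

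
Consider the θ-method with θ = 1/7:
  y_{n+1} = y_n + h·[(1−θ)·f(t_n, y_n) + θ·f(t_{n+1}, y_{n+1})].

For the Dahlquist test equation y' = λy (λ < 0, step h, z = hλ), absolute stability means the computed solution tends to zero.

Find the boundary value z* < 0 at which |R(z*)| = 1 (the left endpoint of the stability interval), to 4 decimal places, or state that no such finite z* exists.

z* = -2.8000.

Set f=λy, z=hλ:
  y_{n+1} = y_n + z·[6/7·y_n + 1/7·y_{n+1}] ⇒ (1 − 1/7z)y_{n+1} = (1 + 6/7z)y_n
  R(z) = (1 + 6/7z)/(1 − 1/7z).

Need |R(x)|<1, x<0.
x=-0.64: |R|=0.4136
R=−1: 1+6/7x = −1+1/7x ⇒ -5/7x=2 ⇒ x=2/(-5/7)=-2.8000
Confirm numerically:
  x=-2.356: |R|=0.76272 <1
  x=-1.843: |R|=0.45889 <1
  x=-1.771: |R|=0.41341 <1
  x=-3.283: |R|=1.23485 >1
  x=-3.142: |R|=1.16861 >1
So |R|<1 on (-2.8000, 0).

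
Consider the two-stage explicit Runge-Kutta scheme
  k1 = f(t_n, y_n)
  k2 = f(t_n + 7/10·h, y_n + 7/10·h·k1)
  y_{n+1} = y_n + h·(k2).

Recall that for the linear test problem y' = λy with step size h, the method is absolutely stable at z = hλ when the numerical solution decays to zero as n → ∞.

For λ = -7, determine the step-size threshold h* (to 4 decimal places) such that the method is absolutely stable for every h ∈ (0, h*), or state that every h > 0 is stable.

(-1.4286,0); λ=-7 ⇒ h* = (10/7)/7 = 0.2041.

Test eqn y'=λy, z=hλ:
  k1=λy_n ⇒ h·k1=z·y_n;  k2=λ(1+7/10z)y_n ⇒ h·k2=z(1+7/10z)y_n
  y_{n+1}/y_n = 1 + z(1+7/10z) = 1 + z + 7/10z²
  R(z) = 1 + z + 7/10z².

Need |R(x)|<1, x<0.
x=-0.61: |R|=0.6505
R=1: x+7/10x²=0 ⇒ x=−10/7=-1.4286; min R=1−1/(4·7/10)=0.6429>−1
Confirm numerically:
  x=-1.256: |R|=0.84828 <1
  x=-1.010: |R|=0.70407 <1
  x=-0.625: |R|=0.64844 <1
  x=-1.729: |R|=1.36361 >1
  x=-1.700: |R|=1.32300 >1
  x=-1.688: |R|=1.30654 >1
So |R|<1 on (-1.4286, 0).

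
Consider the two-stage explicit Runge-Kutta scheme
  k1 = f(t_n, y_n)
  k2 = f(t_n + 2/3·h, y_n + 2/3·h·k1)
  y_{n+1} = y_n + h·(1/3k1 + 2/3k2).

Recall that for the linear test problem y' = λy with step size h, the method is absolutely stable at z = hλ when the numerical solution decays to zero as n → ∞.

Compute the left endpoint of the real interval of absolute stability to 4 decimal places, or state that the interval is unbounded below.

With y'=λy (z=hλ):
  k1=λy_n ⇒ h·k1=z·y_n;  k2=λ(1+2/3z)y_n ⇒ h·k2=z(1+2/3z)y_n
  y_{n+1}/y_n = 1 + 1/3z + 2/3z(1+2/3z) = 1 + z + 4/9z²
  Hence R(z) = 1 + z + 4/9z².

Find x<0 with |R(x)|<1.
x=-1.76: |R|=0.6167
R=1: x+4/9x²=0 ⇒ x=−9/4=-2.2500; min R=1−1/(4·4/9)=0.4375>−1
Confirm numerically:
  x=-1.360: |R|=0.46204 <1
  x=-1.071: |R|=0.43880 <1
  x=-1.022: |R|=0.44222 <1
  x=-0.934: |R|=0.45371 <1
  x=-2.682: |R|=1.51494 >1
  x=-2.306: |R|=1.05739 >1
Stable set (-2.2500, 0).

left endpoint -2.2500.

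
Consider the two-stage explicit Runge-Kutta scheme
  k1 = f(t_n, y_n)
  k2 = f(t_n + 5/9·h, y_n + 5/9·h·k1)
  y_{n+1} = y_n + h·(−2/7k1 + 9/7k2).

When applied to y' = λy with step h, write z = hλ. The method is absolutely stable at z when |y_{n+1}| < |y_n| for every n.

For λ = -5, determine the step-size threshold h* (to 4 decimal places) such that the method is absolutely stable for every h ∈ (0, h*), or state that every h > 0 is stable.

(-1.4000,0); λ=-5 ⇒ h* = (7/5)/5 = 0.2800.

Test eqn y'=λy, z=hλ:
  k1=λy_n ⇒ h·k1=z·y_n;  k2=λ(1+5/9z)y_n ⇒ h·k2=z(1+5/9z)y_n
  y_{n+1}/y_n = 1 − 2/7z + 9/7z(1+5/9z) = 1 + z + 5/7z²
  ⇒ R(z) = 1 + z + 5/7z².

Find x<0 with |R(x)|<1.
x=-1.79: |R|=1.4986
R=1: x+5/7x²=0 ⇒ x=−7/5=-1.4000; min R=1−1/(4·5/7)=0.6500>−1
Confirm numerically:
  x=-1.337: |R|=0.93983 <1
  x=-0.744: |R|=0.65138 <1
  x=-0.656: |R|=0.65138 <1
  x=-0.589: |R|=0.65880 <1
  x=-1.595: |R|=1.22216 >1
  x=-1.563: |R|=1.18198 >1
So |R|<1 on (-1.4000, 0).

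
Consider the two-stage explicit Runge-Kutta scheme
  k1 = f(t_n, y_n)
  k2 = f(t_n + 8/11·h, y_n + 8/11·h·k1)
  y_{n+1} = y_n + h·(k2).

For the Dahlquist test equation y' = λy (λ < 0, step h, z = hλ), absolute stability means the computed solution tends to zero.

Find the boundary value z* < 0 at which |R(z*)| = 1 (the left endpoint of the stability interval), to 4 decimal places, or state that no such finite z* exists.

Test eqn y'=λy, z=hλ:
  k1=λy_n ⇒ h·k1=z·y_n;  k2=λ(1+8/11z)y_n ⇒ h·k2=z(1+8/11z)y_n
  y_{n+1}/y_n = 1 + z(1+8/11z) = 1 + z + 8/11z²
  so R(z) = 1 + z + 8/11z².

Need |R(x)|<1, x<0.
x=-0.92: |R|=0.6956
R=1: x+8/11x²=0 ⇒ x=−11/8=-1.3750; min R=1−1/(4·8/11)=0.6562>−1
Confirm numerically:
  x=-1.099: |R|=0.77940 <1
  x=-1.060: |R|=0.75716 <1
  x=-1.017: |R|=0.73521 <1
  x=-0.882: |R|=0.68376 <1
  x=-1.901: |R|=1.72722 >1
  x=-1.869: |R|=1.67148 >1
  x=-1.577: |R|=1.23168 >1
Stable set (-1.3750, 0).

left endpoint -1.3750.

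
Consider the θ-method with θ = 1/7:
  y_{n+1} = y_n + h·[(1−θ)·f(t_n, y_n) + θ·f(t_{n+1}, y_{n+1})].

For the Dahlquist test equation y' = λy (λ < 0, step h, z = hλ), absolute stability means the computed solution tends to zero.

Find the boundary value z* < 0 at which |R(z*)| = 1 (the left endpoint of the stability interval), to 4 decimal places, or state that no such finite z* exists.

left endpoint -2.8000.

On y'=λy, z=hλ:
  y_{n+1} = y_n + z·[6/7·y_n + 1/7·y_{n+1}] ⇒ (1 − 1/7z)y_{n+1} = (1 + 6/7z)y_n
  ⇒ R(z) = (1 + 6/7z)/(1 − 1/7z).

Need |R(x)|<1, x<0.
x=-0.78: |R|=0.2982
R=−1: 1+6/7x = −1+1/7x ⇒ -5/7x=2 ⇒ x=2/(-5/7)=-2.8000
Confirm numerically:
  x=-2.531: |R|=0.85888 <1
  x=-2.380: |R|=0.77612 <1
  x=-1.303: |R|=0.09852 <1
  x=-3.174: |R|=1.18380 >1
  x=-2.915: |R|=1.05799 >1
  x=-2.891: |R|=1.04600 >1
So |R|<1 on (-2.8000, 0).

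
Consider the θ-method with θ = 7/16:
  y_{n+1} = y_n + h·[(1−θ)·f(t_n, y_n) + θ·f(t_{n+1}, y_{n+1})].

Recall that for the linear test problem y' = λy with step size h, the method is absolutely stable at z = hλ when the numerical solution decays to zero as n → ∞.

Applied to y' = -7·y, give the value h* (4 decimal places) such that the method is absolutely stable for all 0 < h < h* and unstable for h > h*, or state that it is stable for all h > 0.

(-16.0000,0); λ=-7 ⇒ h* = (16)/7 = 2.2857.

With y'=λy (z=hλ):
  y_{n+1} = y_n + z·[9/16·y_n + 7/16·y_{n+1}] ⇒ (1 − 7/16z)y_{n+1} = (1 + 9/16z)y_n
  ⇒ R(z) = (1 + 9/16z)/(1 − 7/16z).

Solve |R(x)|<1 on ℝ⁻.
x=-1.41: |R|=0.1279
R=−1: 1+9/16x = −1+7/16x ⇒ -1/8x=2 ⇒ x=2/(-1/8)=-16.0000
Confirm numerically:
  x=-12.541: |R|=0.93334 <1
  x=-11.852: |R|=0.91617 <1
  x=-7.961: |R|=0.77584 <1
  x=-7.133: |R|=0.73102 <1
  x=-16.449: |R|=1.00685 >1
  x=-16.408: |R|=1.00624 >1
Interval (-16.0000, 0).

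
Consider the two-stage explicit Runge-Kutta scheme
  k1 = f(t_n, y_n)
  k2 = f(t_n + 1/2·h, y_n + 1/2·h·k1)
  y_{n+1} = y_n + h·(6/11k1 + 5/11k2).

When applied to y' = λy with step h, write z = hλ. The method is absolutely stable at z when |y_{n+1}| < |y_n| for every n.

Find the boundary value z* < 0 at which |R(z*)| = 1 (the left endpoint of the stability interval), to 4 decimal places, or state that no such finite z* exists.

On y'=λy, z=hλ:
  k1=λy_n ⇒ h·k1=z·y_n;  k2=λ(1+1/2z)y_n ⇒ h·k2=z(1+1/2z)y_n
  y_{n+1}/y_n = 1 + 6/11z + 5/11z(1+1/2z) = 1 + z + 5/22z²
  so R(z) = 1 + z + 5/22z².

Boundary: |R(x)|=1, x<0.
x=-1.5: |R|=0.0114
R=1: x+5/22x²=0 ⇒ x=−22/5=-4.4000; min R=1−1/(4·5/22)=-0.1000>−1
Confirm numerically:
  x=-4.160: |R|=0.77309 <1
  x=-4.072: |R|=0.69645 <1
  x=-3.001: |R|=0.04582 <1
  x=-4.914: |R|=1.57404 >1
  x=-4.901: |R|=1.55805 >1
  x=-4.850: |R|=1.49602 >1
Stable set (-4.4000, 0).

left endpoint -4.4000.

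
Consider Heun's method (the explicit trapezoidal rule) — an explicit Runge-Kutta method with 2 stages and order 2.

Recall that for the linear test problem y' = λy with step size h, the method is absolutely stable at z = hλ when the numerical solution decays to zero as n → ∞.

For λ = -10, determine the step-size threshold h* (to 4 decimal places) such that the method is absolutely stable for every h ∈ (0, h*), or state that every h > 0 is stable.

On y'=λy, z=hλ:
  order 2, 2-stage ⇒ R(z)=1+z+z^2/2
  (e.g. R(-1.13)=0.50845, |R|=0.50845)

Solve |R(x)|<1 on ℝ⁻.
x=-1.13: |R|=0.5085
|R(-2.22)|=1.2442 |R(-1.41)|=0.5840 |R(-1.35)|=0.5613
Bisect:
  x_lo=-2.5796 |R|=1.7475  x_hi=-0.3185 |R|=0.7322
  mid=-1.44902 |R|=0.60081 →hi
  mid=-2.01429 |R|=1.01439 →lo
  mid=-1.73165 |R|=0.76766 →hi
  mid=-1.87297 |R|=0.88104 →hi
  mid=-1.94363 |R|=0.94522 →hi
  mid=-1.97896 |R|=0.97918 →hi
  mid=-1.99662 |R|=0.99663 →hi
  mid=-2.00545 |R|=1.00547 →lo
  ...
  [-2.00007,-1.99993] ⇒ x*=-2.0000
Stable set (-2.0000, 0).

(-2.0000,0); λ=-10 ⇒ h* = 0.2000.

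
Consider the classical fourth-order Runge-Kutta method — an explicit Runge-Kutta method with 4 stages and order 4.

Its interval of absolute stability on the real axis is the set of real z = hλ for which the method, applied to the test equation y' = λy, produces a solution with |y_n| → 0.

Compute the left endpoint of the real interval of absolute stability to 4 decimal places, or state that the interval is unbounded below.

z* = -2.7853.

Test eqn y'=λy, z=hλ:
  order 4, 4-stage ⇒ R(z)=1+z+z^2/2+z^3/6+z^4/24
  (e.g. R(-0.85)=0.43065, |R|=0.43065)

Boundary: |R(x)|=1, x<0.
x=-0.85: |R|=0.4306
|R(-2.1)|=0.3718 |R(-0.93)|=0.3996 |R(-0.83)|=0.4389
Bisect:
  x_lo=-3.1953 |R|=1.8158  x_hi=-0.1147 |R|=0.8916
  mid=-1.65501 |R|=0.27159 →hi
  mid=-2.42516 |R|=0.57960 →hi
  mid=-2.81023 |R|=1.03825 →lo
  mid=-2.61769 |R|=0.77535 →hi
  mid=-2.71396 |R|=0.89767 →hi
  mid=-2.76210 |R|=0.96558 →hi
  mid=-2.78616 |R|=1.00131 →lo
  mid=-2.77413 |R|=0.98330 →hi
  ...
  [-2.78541,-2.78522] ⇒ x*=-2.7853
Interval (-2.7853, 0).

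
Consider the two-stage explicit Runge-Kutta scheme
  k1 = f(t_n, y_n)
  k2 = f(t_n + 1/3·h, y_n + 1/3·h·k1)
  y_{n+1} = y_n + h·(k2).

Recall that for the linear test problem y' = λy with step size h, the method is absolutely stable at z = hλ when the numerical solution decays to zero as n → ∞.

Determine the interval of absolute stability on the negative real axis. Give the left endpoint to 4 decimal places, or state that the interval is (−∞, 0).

z∈(-3.0000,0).

With y'=λy (z=hλ):
  k1=λy_n ⇒ h·k1=z·y_n;  k2=λ(1+1/3z)y_n ⇒ h·k2=z(1+1/3z)y_n
  y_{n+1}/y_n = 1 + z(1+1/3z) = 1 + z + 1/3z²
  Hence R(z) = 1 + z + 1/3z².

Boundary: |R(x)|=1, x<0.
x=-1.35: |R|=0.2575
R=1: x+1/3x²=0 ⇒ x=−3=-3.0000; min R=1−1/(4·1/3)=0.2500>−1
Confirm numerically:
  x=-2.607: |R|=0.65848 <1
  x=-2.119: |R|=0.37772 <1
  x=-1.432: |R|=0.25154 <1
  x=-3.508: |R|=1.59402 >1
  x=-3.372: |R|=1.41813 >1
  x=-3.221: |R|=1.23728 >1
Interval (-3.0000, 0).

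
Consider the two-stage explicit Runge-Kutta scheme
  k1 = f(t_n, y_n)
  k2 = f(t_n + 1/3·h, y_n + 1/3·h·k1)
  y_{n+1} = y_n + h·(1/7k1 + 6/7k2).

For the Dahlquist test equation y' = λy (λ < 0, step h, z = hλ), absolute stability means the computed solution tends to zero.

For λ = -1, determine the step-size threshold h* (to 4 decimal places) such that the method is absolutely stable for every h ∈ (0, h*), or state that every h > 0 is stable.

(-3.5000,0); λ=-1 ⇒ h* = (7/2)/1 = 3.5000.

Test eqn y'=λy, z=hλ:
  k1=λy_n ⇒ h·k1=z·y_n;  k2=λ(1+1/3z)y_n ⇒ h·k2=z(1+1/3z)y_n
  y_{n+1}/y_n = 1 + 1/7z + 6/7z(1+1/3z) = 1 + z + 2/7z²
  R(z) = 1 + z + 2/7z².

Solve |R(x)|<1 on ℝ⁻.
x=-1.37: |R|=0.1663
R=1: x+2/7x²=0 ⇒ x=−7/2=-3.5000; min R=1−1/(4·2/7)=0.1250>−1
Confirm numerically:
  x=-2.945: |R|=0.53301 <1
  x=-2.454: |R|=0.26660 <1
  x=-1.650: |R|=0.12786 <1
  x=-3.705: |R|=1.21701 >1
  x=-3.680: |R|=1.18926 >1
  x=-3.550: |R|=1.05071 >1
So |R|<1 on (-3.5000, 0).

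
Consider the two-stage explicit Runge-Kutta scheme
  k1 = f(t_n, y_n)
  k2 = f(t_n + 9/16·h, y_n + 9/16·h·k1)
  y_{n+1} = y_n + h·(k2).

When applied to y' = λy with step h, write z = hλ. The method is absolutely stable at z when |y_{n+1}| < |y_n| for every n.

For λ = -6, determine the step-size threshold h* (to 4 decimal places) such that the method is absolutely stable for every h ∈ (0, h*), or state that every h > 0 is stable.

(-1.7778,0); λ=-6 ⇒ h* = (16/9)/6 = 0.2963.

With y'=λy (z=hλ):
  k1=λy_n ⇒ h·k1=z·y_n;  k2=λ(1+9/16z)y_n ⇒ h·k2=z(1+9/16z)y_n
  y_{n+1}/y_n = 1 + z(1+9/16z) = 1 + z + 9/16z²
  R(z) = 1 + z + 9/16z².

Solve |R(x)|<1 on ℝ⁻.
x=-0.99: |R|=0.5613
R=1: x+9/16x²=0 ⇒ x=−16/9=-1.7778; min R=1−1/(4·9/16)=0.5556>−1
Confirm numerically:
  x=-1.538: |R|=0.79256 <1
  x=-1.452: |R|=0.73392 <1
  x=-1.191: |R|=0.60690 <1
  x=-0.806: |R|=0.55942 <1
  x=-2.211: |R|=1.53879 >1
  x=-2.186: |R|=1.50196 >1
  x=-1.927: |R|=1.16175 >1
So |R|<1 on (-1.7778, 0).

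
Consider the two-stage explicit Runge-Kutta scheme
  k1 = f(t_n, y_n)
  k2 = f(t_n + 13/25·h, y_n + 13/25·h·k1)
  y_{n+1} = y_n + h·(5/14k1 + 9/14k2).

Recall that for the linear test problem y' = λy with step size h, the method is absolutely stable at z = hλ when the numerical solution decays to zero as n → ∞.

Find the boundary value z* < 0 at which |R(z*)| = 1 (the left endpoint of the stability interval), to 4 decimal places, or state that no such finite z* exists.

z* = -2.9915.

On y'=λy, z=hλ:
  k1=λy_n ⇒ h·k1=z·y_n;  k2=λ(1+13/25z)y_n ⇒ h·k2=z(1+13/25z)y_n
  y_{n+1}/y_n = 1 + 5/14z + 9/14z(1+13/25z) = 1 + z + 117/350z²
  ⇒ R(z) = 1 + z + 117/350z².

Boundary: |R(x)|=1, x<0.
x=-1.79: |R|=0.2811
R=1: x+117/350x²=0 ⇒ x=−350/117=-2.9915; min R=1−1/(4·117/350)=0.2521>−1
Confirm numerically:
  x=-2.543: |R|=0.61878 <1
  x=-2.309: |R|=0.47324 <1
  x=-1.407: |R|=0.25477 <1
  x=-3.458: |R|=1.53931 >1
  x=-3.347: |R|=1.39781 >1
  x=-3.337: |R|=1.38546 >1
Stable set (-2.9915, 0).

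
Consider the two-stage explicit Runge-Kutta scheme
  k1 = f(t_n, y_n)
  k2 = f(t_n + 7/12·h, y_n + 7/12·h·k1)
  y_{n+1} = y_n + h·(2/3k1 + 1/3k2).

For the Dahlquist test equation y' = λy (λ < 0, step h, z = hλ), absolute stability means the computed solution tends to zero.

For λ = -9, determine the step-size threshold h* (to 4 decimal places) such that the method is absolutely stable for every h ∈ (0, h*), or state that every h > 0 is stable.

On y'=λy, z=hλ:
  k1=λy_n ⇒ h·k1=z·y_n;  k2=λ(1+7/12z)y_n ⇒ h·k2=z(1+7/12z)y_n
  y_{n+1}/y_n = 1 + 2/3z + 1/3z(1+7/12z) = 1 + z + 7/36z²
  ⇒ R(z) = 1 + z + 7/36z².

Solve |R(x)|<1 on ℝ⁻.
x=-0.77: |R|=0.3453
R=1: x+7/36x²=0 ⇒ x=−36/7=-5.1429; min R=1−1/(4·7/36)=-0.2857>−1
Confirm numerically:
  x=-4.432: |R|=0.38740 <1
  x=-4.360: |R|=0.33631 <1
  x=-3.933: |R|=0.07476 <1
  x=-2.520: |R|=0.28520 <1
  x=-5.716: |R|=1.63702 >1
  x=-5.336: |R|=1.20040 >1
Interval (-5.1429, 0).

(-5.1429,0); λ=-9 ⇒ h* = (36/7)/9 = 0.5714.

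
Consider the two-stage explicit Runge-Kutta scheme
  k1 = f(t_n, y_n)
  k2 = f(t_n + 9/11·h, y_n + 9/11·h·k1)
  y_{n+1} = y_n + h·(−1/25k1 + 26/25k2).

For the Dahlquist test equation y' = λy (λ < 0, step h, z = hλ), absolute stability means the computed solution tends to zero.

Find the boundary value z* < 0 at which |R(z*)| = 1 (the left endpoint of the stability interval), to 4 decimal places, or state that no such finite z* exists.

Set f=λy, z=hλ:
  k1=λy_n ⇒ h·k1=z·y_n;  k2=λ(1+9/11z)y_n ⇒ h·k2=z(1+9/11z)y_n
  y_{n+1}/y_n = 1 − 1/25z + 26/25z(1+9/11z) = 1 + z + 234/275z²
  ⇒ R(z) = 1 + z + 234/275z².

Solve |R(x)|<1 on ℝ⁻.
x=-0.62: |R|=0.7071
R=1: x+234/275x²=0 ⇒ x=−275/234=-1.1752; min R=1−1/(4·234/275)=0.7062>−1
Confirm numerically:
  x=-0.839: |R|=0.75997 <1
  x=-0.777: |R|=0.73672 <1
  x=-0.668: |R|=0.71170 <1
  x=-0.479: |R|=0.71623 <1
  x=-1.407: |R|=1.27750 >1
  x=-1.207: |R|=1.03265 >1
So |R|<1 on (-1.1752, 0).

left endpoint -1.1752.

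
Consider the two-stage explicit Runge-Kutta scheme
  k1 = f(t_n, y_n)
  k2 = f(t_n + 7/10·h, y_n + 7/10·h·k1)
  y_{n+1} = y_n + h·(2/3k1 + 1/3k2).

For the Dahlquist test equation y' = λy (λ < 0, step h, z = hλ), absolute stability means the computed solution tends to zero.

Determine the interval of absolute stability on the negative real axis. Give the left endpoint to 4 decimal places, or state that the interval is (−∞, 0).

z∈(-4.2857,0).

With y'=λy (z=hλ):
  k1=λy_n ⇒ h·k1=z·y_n;  k2=λ(1+7/10z)y_n ⇒ h·k2=z(1+7/10z)y_n
  y_{n+1}/y_n = 1 + 2/3z + 1/3z(1+7/10z) = 1 + z + 7/30z²
  so R(z) = 1 + z + 7/30z².

Solve |R(x)|<1 on ℝ⁻.
x=-1.26: |R|=0.1104
R=1: x+7/30x²=0 ⇒ x=−30/7=-4.2857; min R=1−1/(4·7/30)=-0.0714>−1
Confirm numerically:
  x=-3.110: |R|=0.14682 <1
  x=-2.730: |R|=0.00901 <1
  x=-2.068: |R|=0.07012 <1
  x=-1.785: |R|=0.04155 <1
  x=-4.580: |R|=1.31449 >1
  x=-4.545: |R|=1.27497 >1
Interval (-4.2857, 0).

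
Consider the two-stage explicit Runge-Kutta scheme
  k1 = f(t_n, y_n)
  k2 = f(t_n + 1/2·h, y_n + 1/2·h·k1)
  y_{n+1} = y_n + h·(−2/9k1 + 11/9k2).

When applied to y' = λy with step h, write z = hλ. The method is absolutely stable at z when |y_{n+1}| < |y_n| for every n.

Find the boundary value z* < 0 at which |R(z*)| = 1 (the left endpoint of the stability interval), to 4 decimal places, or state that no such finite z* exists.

z* = -1.6364.

On y'=λy, z=hλ:
  k1=λy_n ⇒ h·k1=z·y_n;  k2=λ(1+1/2z)y_n ⇒ h·k2=z(1+1/2z)y_n
  y_{n+1}/y_n = 1 − 2/9z + 11/9z(1+1/2z) = 1 + z + 11/18z²
  ⇒ R(z) = 1 + z + 11/18z².

Find x<0 with |R(x)|<1.
x=-0.98: |R|=0.6069
R=1: x+11/18x²=0 ⇒ x=−18/11=-1.6364; min R=1−1/(4·11/18)=0.5909>−1
Confirm numerically:
  x=-1.552: |R|=0.91999 <1
  x=-1.039: |R|=0.62071 <1
  x=-0.933: |R|=0.59897 <1
  x=-0.781: |R|=0.59175 <1
  x=-2.186: |R|=1.73425 >1
  x=-1.948: |R|=1.37099 >1
Interval (-1.6364, 0).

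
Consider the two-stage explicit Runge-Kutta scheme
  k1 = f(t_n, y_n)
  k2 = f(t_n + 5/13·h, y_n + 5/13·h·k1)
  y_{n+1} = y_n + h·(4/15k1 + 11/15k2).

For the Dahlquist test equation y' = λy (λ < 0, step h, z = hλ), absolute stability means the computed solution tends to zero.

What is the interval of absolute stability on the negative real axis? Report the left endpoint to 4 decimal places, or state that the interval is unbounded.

z∈(-3.5455,0).

On y'=λy, z=hλ:
  k1=λy_n ⇒ h·k1=z·y_n;  k2=λ(1+5/13z)y_n ⇒ h·k2=z(1+5/13z)y_n
  y_{n+1}/y_n = 1 + 4/15z + 11/15z(1+5/13z) = 1 + z + 11/39z²
  so R(z) = 1 + z + 11/39z².

Solve |R(x)|<1 on ℝ⁻.
x=-1.16: |R|=0.2195
R=1: x+11/39x²=0 ⇒ x=−39/11=-3.5455; min R=1−1/(4·11/39)=0.1136>−1
Confirm numerically:
  x=-3.373: |R|=0.83593 <1
  x=-2.750: |R|=0.38301 <1
  x=-2.628: |R|=0.31995 <1
  x=-1.813: |R|=0.11409 <1
  x=-3.905: |R|=1.39601 >1
  x=-3.704: |R|=1.16564 >1
So |R|<1 on (-3.5455, 0).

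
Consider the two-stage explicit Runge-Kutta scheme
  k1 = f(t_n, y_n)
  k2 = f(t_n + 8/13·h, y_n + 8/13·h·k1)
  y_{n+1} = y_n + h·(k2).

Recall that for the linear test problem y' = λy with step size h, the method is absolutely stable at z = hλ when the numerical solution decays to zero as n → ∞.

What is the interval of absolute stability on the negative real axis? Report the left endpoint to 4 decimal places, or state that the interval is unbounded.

With y'=λy (z=hλ):
  k1=λy_n ⇒ h·k1=z·y_n;  k2=λ(1+8/13z)y_n ⇒ h·k2=z(1+8/13z)y_n
  y_{n+1}/y_n = 1 + z(1+8/13z) = 1 + z + 8/13z²
  ⇒ R(z) = 1 + z + 8/13z².

Solve |R(x)|<1 on ℝ⁻.
x=-1.62: |R|=0.9950
R=1: x+8/13x²=0 ⇒ x=−13/8=-1.6250; min R=1−1/(4·8/13)=0.5938>−1
Confirm numerically:
  x=-1.179: |R|=0.67641 <1
  x=-1.059: |R|=0.63114 <1
  x=-0.921: |R|=0.60099 <1
  x=-2.102: |R|=1.61702 >1
  x=-2.067: |R|=1.56222 >1
  x=-1.859: |R|=1.26770 >1
Stable set (-1.6250, 0).

z∈(-1.6250,0).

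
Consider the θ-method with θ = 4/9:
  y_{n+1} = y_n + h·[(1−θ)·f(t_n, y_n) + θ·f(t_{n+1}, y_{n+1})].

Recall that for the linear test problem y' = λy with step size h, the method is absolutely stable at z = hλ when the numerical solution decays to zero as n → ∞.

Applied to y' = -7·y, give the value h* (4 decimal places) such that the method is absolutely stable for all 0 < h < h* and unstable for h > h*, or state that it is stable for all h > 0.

With y'=λy (z=hλ):
  y_{n+1} = y_n + z·[5/9·y_n + 4/9·y_{n+1}] ⇒ (1 − 4/9z)y_{n+1} = (1 + 5/9z)y_n
  Hence R(z) = (1 + 5/9z)/(1 − 4/9z).

Find x<0 with |R(x)|<1.
x=-0.33: |R|=0.7122
R=−1: 1+5/9x = −1+4/9x ⇒ -1/9x=2 ⇒ x=2/(-1/9)=-18.0000
Confirm numerically:
  x=-14.570: |R|=0.94902 <1
  x=-13.831: |R|=0.93519 <1
  x=-10.128: |R|=0.84101 <1
  x=-8.595: |R|=0.78320 <1
  x=-18.145: |R|=1.00178 >1
  x=-18.077: |R|=1.00095 >1
Stable set (-18.0000, 0).

(-18.0000,0); λ=-7 ⇒ h* = (18)/7 = 2.5714.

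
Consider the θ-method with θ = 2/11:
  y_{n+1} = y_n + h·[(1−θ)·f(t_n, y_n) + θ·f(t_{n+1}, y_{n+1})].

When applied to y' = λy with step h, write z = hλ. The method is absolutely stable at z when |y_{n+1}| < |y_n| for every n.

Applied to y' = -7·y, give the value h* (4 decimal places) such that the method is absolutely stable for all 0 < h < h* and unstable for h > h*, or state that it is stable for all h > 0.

Set f=λy, z=hλ:
  y_{n+1} = y_n + z·[9/11·y_n + 2/11·y_{n+1}] ⇒ (1 − 2/11z)y_{n+1} = (1 + 9/11z)y_n
  Hence R(z) = (1 + 9/11z)/(1 − 2/11z).

Find x<0 with |R(x)|<1.
x=-0.82: |R|=0.2864
R=−1: 1+9/11x = −1+2/11x ⇒ -7/11x=2 ⇒ x=2/(-7/11)=-3.1429
Confirm numerically:
  x=-2.910: |R|=0.90309 <1
  x=-1.935: |R|=0.43141 <1
  x=-1.625: |R|=0.25439 <1
  x=-1.366: |R|=0.09423 <1
  x=-3.535: |R|=1.15191 >1
  x=-3.433: |R|=1.11368 >1
  x=-3.363: |R|=1.08693 >1
Interval (-3.1429, 0).

(-3.1429,0); λ=-7 ⇒ h* = (22/7)/7 = 0.4490.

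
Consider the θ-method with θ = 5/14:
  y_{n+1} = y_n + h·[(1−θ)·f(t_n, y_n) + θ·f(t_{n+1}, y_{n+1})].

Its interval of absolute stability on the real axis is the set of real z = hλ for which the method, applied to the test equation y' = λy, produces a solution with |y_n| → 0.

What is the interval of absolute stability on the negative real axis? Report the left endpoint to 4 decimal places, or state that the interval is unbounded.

With y'=λy (z=hλ):
  y_{n+1} = y_n + z·[9/14·y_n + 5/14·y_{n+1}] ⇒ (1 − 5/14z)y_{n+1} = (1 + 9/14z)y_n
  ⇒ R(z) = (1 + 9/14z)/(1 − 5/14z).

Solve |R(x)|<1 on ℝ⁻.
x=-0.68: |R|=0.4529
R=−1: 1+9/14x = −1+5/14x ⇒ -2/7x=2 ⇒ x=2/(-2/7)=-7.0000
Confirm numerically:
  x=-6.615: |R|=0.96729 <1
  x=-5.876: |R|=0.89636 <1
  x=-5.129: |R|=0.81122 <1
  x=-4.833: |R|=0.77288 <1
  x=-7.363: |R|=1.02857 >1
  x=-7.266: |R|=1.02114 >1
Stable set (-7.0000, 0).

(-7.0000, 0).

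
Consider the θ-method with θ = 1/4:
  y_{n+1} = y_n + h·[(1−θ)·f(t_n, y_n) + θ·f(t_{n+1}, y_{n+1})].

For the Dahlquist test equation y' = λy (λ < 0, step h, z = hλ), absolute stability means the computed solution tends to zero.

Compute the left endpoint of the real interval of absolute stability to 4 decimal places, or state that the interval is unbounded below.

On y'=λy, z=hλ:
  y_{n+1} = y_n + z·[3/4·y_n + 1/4·y_{n+1}] ⇒ (1 − 1/4z)y_{n+1} = (1 + 3/4z)y_n
  ⇒ R(z) = (1 + 3/4z)/(1 − 1/4z).

Boundary: |R(x)|=1, x<0.
x=-0.47: |R|=0.5794
R=−1: 1+3/4x = −1+1/4x ⇒ -1/2x=2 ⇒ x=2/(-1/2)=-4.0000
Confirm numerically:
  x=-3.390: |R|=0.83491 <1
  x=-1.964: |R|=0.31724 <1
  x=-1.918: |R|=0.29638 <1
  x=-1.917: |R|=0.29593 <1
  x=-4.316: |R|=1.07600 >1
  x=-4.177: |R|=1.04329 >1
Interval (-4.0000, 0).

z* = -4.0000.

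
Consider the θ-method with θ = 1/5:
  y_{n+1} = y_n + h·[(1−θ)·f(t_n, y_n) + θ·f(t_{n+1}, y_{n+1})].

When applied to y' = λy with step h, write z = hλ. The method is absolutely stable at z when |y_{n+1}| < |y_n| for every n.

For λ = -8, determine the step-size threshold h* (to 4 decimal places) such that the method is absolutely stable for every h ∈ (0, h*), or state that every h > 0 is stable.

With y'=λy (z=hλ):
  y_{n+1} = y_n + z·[4/5·y_n + 1/5·y_{n+1}] ⇒ (1 − 1/5z)y_{n+1} = (1 + 4/5z)y_n
  R(z) = (1 + 4/5z)/(1 − 1/5z).

Need |R(x)|<1, x<0.
x=-0.94: |R|=0.2088
R=−1: 1+4/5x = −1+1/5x ⇒ -3/5x=2 ⇒ x=2/(-3/5)=-3.3333
Confirm numerically:
  x=-2.070: |R|=0.46393 <1
  x=-1.615: |R|=0.22071 <1
  x=-1.575: |R|=0.19772 <1
  x=-3.739: |R|=1.13926 >1
  x=-3.676: |R|=1.11849 >1
  x=-3.486: |R|=1.05397 >1
Interval (-3.3333, 0).

(-3.3333,0); λ=-8 ⇒ h* = (10/3)/8 = 0.4167.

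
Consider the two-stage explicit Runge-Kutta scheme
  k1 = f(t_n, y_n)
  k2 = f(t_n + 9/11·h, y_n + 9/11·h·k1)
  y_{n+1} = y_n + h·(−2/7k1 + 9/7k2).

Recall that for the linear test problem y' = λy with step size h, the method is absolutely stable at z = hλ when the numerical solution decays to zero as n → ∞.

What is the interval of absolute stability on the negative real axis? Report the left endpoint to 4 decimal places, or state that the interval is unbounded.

z∈(-0.9506,0).

Test eqn y'=λy, z=hλ:
  k1=λy_n ⇒ h·k1=z·y_n;  k2=λ(1+9/11z)y_n ⇒ h·k2=z(1+9/11z)y_n
  y_{n+1}/y_n = 1 − 2/7z + 9/7z(1+9/11z) = 1 + z + 81/77z²
  Hence R(z) = 1 + z + 81/77z².

Boundary: |R(x)|=1, x<0.
x=-0.36: |R|=0.7763
R=1: x+81/77x²=0 ⇒ x=−77/81=-0.9506; min R=1−1/(4·81/77)=0.7623>−1
Confirm numerically:
  x=-0.714: |R|=0.82228 <1
  x=-0.658: |R|=0.79746 <1
  x=-0.532: |R|=0.76573 <1
  x=-0.502: |R|=0.76310 <1
  x=-1.413: |R|=1.68729 >1
  x=-1.135: |R|=1.22015 >1
Stable set (-0.9506, 0).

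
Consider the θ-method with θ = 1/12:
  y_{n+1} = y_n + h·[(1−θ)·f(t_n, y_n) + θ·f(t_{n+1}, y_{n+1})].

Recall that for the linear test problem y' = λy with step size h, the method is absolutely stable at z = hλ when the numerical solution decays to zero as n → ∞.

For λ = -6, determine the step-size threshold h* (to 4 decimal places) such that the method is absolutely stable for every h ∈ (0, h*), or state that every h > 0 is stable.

On y'=λy, z=hλ:
  y_{n+1} = y_n + z·[11/12·y_n + 1/12·y_{n+1}] ⇒ (1 − 1/12z)y_{n+1} = (1 + 11/12z)y_n
  so R(z) = (1 + 11/12z)/(1 − 1/12z).

Boundary: |R(x)|=1, x<0.
x=-1.71: |R|=0.4967
R=−1: 1+11/12x = −1+1/12x ⇒ -5/6x=2 ⇒ x=2/(-5/6)=-2.4000
Confirm numerically:
  x=-2.241: |R|=0.88835 <1
  x=-1.759: |R|=0.53412 <1
  x=-0.968: |R|=0.10426 <1
  x=-2.848: |R|=1.30172 >1
  x=-2.425: |R|=1.01733 >1
So |R|<1 on (-2.4000, 0).

(-2.4000,0); λ=-6 ⇒ h* = (12/5)/6 = 0.4000.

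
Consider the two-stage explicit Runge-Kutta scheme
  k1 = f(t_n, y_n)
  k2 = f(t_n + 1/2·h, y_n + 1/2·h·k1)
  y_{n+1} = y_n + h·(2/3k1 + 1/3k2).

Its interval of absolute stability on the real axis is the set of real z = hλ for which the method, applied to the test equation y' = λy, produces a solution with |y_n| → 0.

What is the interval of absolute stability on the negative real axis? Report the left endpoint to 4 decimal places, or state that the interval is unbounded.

z∈(-6.0000,0).

Set f=λy, z=hλ:
  k1=λy_n ⇒ h·k1=z·y_n;  k2=λ(1+1/2z)y_n ⇒ h·k2=z(1+1/2z)y_n
  y_{n+1}/y_n = 1 + 2/3z + 1/3z(1+1/2z) = 1 + z + 1/6z²
  Hence R(z) = 1 + z + 1/6z².

Find x<0 with |R(x)|<1.
x=-1.46: |R|=0.1047
R=1: x+1/6x²=0 ⇒ x=−6=-6.0000; min R=1−1/(4·1/6)=-0.5000>−1
Confirm numerically:
  x=-4.399: |R|=0.17380 <1
  x=-3.367: |R|=0.47755 <1
  x=-2.562: |R|=0.46803 <1
  x=-6.589: |R|=1.64682 >1
  x=-6.414: |R|=1.44257 >1
  x=-6.100: |R|=1.10167 >1
Stable set (-6.0000, 0).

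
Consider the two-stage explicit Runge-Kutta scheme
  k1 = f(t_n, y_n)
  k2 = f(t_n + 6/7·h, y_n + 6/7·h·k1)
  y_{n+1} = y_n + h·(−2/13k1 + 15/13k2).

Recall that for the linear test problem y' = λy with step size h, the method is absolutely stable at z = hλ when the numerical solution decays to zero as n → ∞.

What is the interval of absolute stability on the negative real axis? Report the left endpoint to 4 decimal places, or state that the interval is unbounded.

Test eqn y'=λy, z=hλ:
  k1=λy_n ⇒ h·k1=z·y_n;  k2=λ(1+6/7z)y_n ⇒ h·k2=z(1+6/7z)y_n
  y_{n+1}/y_n = 1 − 2/13z + 15/13z(1+6/7z) = 1 + z + 90/91z²
  so R(z) = 1 + z + 90/91z².

Find x<0 with |R(x)|<1.
x=-1.25: |R|=1.2953
R=1: x+90/91x²=0 ⇒ x=−91/90=-1.0111; min R=1−1/(4·90/91)=0.7472>−1
Confirm numerically:
  x=-0.908: |R|=0.90740 <1
  x=-0.746: |R|=0.80440 <1
  x=-0.663: |R|=0.77174 <1
  x=-0.497: |R|=0.74729 <1
  x=-1.609: |R|=1.95143 >1
  x=-1.446: |R|=1.62194 >1
So |R|<1 on (-1.0111, 0).

z∈(-1.0111,0).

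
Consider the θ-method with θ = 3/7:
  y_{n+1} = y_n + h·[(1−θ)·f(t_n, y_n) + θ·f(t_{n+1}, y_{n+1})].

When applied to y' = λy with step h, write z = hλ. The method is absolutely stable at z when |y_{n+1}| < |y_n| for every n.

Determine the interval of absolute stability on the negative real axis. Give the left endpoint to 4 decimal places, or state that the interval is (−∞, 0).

Test eqn y'=λy, z=hλ:
  y_{n+1} = y_n + z·[4/7·y_n + 3/7·y_{n+1}] ⇒ (1 − 3/7z)y_{n+1} = (1 + 4/7z)y_n
  Hence R(z) = (1 + 4/7z)/(1 − 3/7z).

Boundary: |R(x)|=1, x<0.
x=-0.68: |R|=0.4735
R=−1: 1+4/7x = −1+3/7x ⇒ -1/7x=2 ⇒ x=2/(-1/7)=-14.0000
Confirm numerically:
  x=-9.020: |R|=0.85379 <1
  x=-7.322: |R|=0.76945 <1
  x=-7.288: |R|=0.76746 <1
  x=-5.762: |R|=0.66079 <1
  x=-14.564: |R|=1.01113 >1
  x=-14.307: |R|=1.00615 >1
  x=-14.041: |R|=1.00083 >1
Interval (-14.0000, 0).

(-14.0000, 0).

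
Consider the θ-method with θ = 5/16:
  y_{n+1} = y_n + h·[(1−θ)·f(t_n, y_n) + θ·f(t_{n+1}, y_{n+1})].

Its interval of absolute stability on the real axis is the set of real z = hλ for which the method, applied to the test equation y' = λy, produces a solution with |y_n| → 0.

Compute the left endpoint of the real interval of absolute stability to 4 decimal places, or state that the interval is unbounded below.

z* = -5.3333.

On y'=λy, z=hλ:
  y_{n+1} = y_n + z·[11/16·y_n + 5/16·y_{n+1}] ⇒ (1 − 5/16z)y_{n+1} = (1 + 11/16z)y_n
  so R(z) = (1 + 11/16z)/(1 − 5/16z).

Boundary: |R(x)|=1, x<0.
x=-0.91: |R|=0.2915
R=−1: 1+11/16x = −1+5/16x ⇒ -3/8x=2 ⇒ x=2/(-3/8)=-5.3333
Confirm numerically:
  x=-4.257: |R|=0.82679 <1
  x=-3.021: |R|=0.55396 <1
  x=-3.020: |R|=0.55370 <1
  x=-2.567: |R|=0.42438 <1
  x=-5.891: |R|=1.07361 >1
  x=-5.415: |R|=1.01138 >1
So |R|<1 on (-5.3333, 0).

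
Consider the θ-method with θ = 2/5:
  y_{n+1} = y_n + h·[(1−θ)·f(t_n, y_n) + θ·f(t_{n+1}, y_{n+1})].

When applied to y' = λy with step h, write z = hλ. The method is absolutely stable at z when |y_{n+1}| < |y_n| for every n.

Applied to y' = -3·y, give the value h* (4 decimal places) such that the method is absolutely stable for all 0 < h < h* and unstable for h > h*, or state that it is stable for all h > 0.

(-10.0000,0); λ=-3 ⇒ h* = (10)/3 = 3.3333.

On y'=λy, z=hλ:
  y_{n+1} = y_n + z·[3/5·y_n + 2/5·y_{n+1}] ⇒ (1 − 2/5z)y_{n+1} = (1 + 3/5z)y_n
  so R(z) = (1 + 3/5z)/(1 − 2/5z).

Find x<0 with |R(x)|<1.
x=-0.96: |R|=0.3064
R=−1: 1+3/5x = −1+2/5x ⇒ -1/5x=2 ⇒ x=2/(-1/5)=-10.0000
Confirm numerically:
  x=-7.337: |R|=0.86464 <1
  x=-5.040: |R|=0.67109 <1
  x=-4.827: |R|=0.64699 <1
  x=-4.825: |R|=0.64676 <1
  x=-10.245: |R|=1.00961 >1
  x=-10.201: |R|=1.00791 >1
So |R|<1 on (-10.0000, 0).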